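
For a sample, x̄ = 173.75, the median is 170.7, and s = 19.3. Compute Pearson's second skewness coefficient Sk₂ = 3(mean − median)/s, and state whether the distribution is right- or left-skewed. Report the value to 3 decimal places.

Sk₂ = 3(173.75 − 170.7) / 19.3 = 3 × 3.0500 / 19.3
    = 9.1500 / 19.3 ≈ 0.474
Sk₂ > 0 ⇒ mean > median ⇒ right-skewed (positive skew).

0.474, right-skewed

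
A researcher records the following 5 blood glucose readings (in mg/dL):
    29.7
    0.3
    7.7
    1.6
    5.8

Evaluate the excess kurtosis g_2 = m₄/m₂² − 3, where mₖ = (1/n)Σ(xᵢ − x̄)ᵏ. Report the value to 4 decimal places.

x̄ = 9.0200
Σ(xᵢ − x̄)² = 570.8680 ⇒ m₂ = 114.17360
Σ(xᵢ − x̄)⁴ = 191818.7135 ⇒ m₄ = 38363.74270
m₂² = 13035.61094
g_2 = m₄/m₂² − 3 = 2.94300 − 3 ≈ -0.0570

-0.0570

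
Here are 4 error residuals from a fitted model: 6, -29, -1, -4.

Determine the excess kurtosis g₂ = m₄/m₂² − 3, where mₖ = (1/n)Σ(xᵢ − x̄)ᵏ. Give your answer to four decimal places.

-0.8309

x̄ = -7.0000
Σ(xᵢ − x̄)² = 698.0000 ⇒ m₂ = 174.50000
Σ(xᵢ − x̄)⁴ = 264194.0000 ⇒ m₄ = 66048.50000
m₂² = 30450.25000
g₂ = m₄/m₂² − 3 = 2.16906 − 3 ≈ -0.8309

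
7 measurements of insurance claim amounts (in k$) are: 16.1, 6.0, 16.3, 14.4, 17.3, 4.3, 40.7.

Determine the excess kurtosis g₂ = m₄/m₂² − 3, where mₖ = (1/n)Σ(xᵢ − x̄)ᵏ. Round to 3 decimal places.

x̄ = 16.4429
Σ(xᵢ − x̄)² = 849.9571 ⇒ m₂ = 121.42245
Σ(xᵢ − x̄)⁴ = 379876.9137 ⇒ m₄ = 54268.13052
m₂² = 14743.41112
g₂ = m₄/m₂² − 3 = 3.68084 − 3 ≈ 0.681

0.681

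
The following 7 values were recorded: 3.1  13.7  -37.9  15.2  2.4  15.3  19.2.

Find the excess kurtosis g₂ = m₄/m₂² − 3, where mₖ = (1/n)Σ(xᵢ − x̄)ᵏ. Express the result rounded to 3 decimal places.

1.224

x̄ = 4.4286
Σ(xᵢ − x̄)² = 2335.9543 ⇒ m₂ = 333.70776
Σ(xᵢ − x̄)⁴ = 3292665.4661 ⇒ m₄ = 470380.78086
m₂² = 111360.86582
g₂ = m₄/m₂² − 3 = 4.22393 − 3 ≈ 1.224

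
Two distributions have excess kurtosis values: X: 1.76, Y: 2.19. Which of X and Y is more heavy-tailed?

Higher excess kurtosis ⇒ heavier tails relative to the normal distribution.
1.76 vs 2.19: the larger is 2.19, so Y has heavier tails.

Y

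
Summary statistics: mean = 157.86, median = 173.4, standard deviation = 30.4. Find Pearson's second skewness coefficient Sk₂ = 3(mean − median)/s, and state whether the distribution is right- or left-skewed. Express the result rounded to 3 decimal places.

Sk₂ = 3(157.86 − 173.4) / 30.4 = 3 × -15.5400 / 30.4
    = -46.6200 / 30.4 ≈ -1.534
Sk₂ < 0 ⇒ mean < median ⇒ left-skewed (negative skew).

-1.534, left-skewed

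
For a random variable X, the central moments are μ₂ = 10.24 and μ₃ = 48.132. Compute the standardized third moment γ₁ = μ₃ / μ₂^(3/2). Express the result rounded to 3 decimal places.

σ = √μ₂ = √10.24 = 3.20000
σ³ = μ₂^(3/2) = 32.76800
γ₁ = μ₃/σ³ = 48.132 / 32.76800 ≈ 1.469

1.469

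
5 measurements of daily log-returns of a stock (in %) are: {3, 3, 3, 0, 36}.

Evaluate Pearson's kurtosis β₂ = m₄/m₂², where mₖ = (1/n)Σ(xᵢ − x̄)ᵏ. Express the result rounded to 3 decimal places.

x̄ = 9.0000
Σ(xᵢ − x̄)² = 918.0000 ⇒ m₂ = 183.60000
Σ(xᵢ − x̄)⁴ = 541890.0000 ⇒ m₄ = 108378.00000
m₂² = 33708.96000
β₂ = m₄/m₂² = 108378.00000 / 33708.96000 ≈ 3.215

3.215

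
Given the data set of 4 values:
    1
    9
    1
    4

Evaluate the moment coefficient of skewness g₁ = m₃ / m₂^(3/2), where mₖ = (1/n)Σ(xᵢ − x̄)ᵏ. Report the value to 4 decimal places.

x̄ = (1 + 9 + 1 + 4) / 4 = 3.7500
deviations (xᵢ − x̄): -2.7500, 5.2500, -2.7500, 0.2500
Σ(xᵢ − x̄)² = 42.7500 ⇒ m₂ = 42.7500/4 = 10.68750
Σ(xᵢ − x̄)³ = 103.1250 ⇒ m₃ = 103.1250/4 = 25.78125
m₂^(3/2) = 10.68750^(1.5) = 34.93930
g₁ = m₃ / m₂^(3/2) = 25.78125 / 34.93930 ≈ 0.7379

0.7379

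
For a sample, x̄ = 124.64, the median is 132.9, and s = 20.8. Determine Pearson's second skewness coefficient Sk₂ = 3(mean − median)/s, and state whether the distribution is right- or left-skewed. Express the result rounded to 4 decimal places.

-1.1913, left-skewed

Sk₂ = 3(124.64 − 132.9) / 20.8 = 3 × -8.2600 / 20.8
    = -24.7800 / 20.8 ≈ -1.1913
Sk₂ < 0 ⇒ mean < median ⇒ left-skewed (negative skew).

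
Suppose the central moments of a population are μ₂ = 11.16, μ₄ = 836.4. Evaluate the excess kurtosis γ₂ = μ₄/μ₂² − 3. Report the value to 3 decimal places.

3.716

μ₂² = 11.16² = 124.54560
μ₄/μ₂² = 836.4 / 124.54560 = 6.71561
γ₂ = 6.71561 − 3 ≈ 3.716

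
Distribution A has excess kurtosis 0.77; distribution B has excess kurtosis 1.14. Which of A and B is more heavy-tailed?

Higher excess kurtosis ⇒ heavier tails relative to the normal distribution.
0.77 vs 1.14: the larger is 1.14, so B has heavier tails.

B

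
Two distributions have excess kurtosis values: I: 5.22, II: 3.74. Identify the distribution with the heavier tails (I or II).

Higher excess kurtosis ⇒ heavier tails relative to the normal distribution.
5.22 vs 3.74: the larger is 5.22, so I has heavier tails.

I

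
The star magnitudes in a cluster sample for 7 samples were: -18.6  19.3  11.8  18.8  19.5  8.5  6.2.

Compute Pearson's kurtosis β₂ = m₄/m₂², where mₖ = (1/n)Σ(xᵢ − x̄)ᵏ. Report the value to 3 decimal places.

x̄ = 9.3571
Σ(xᵢ − x̄)² = 1089.1771 ⇒ m₂ = 155.59673
Σ(xᵢ − x̄)⁴ = 639344.9577 ⇒ m₄ = 91334.99395
m₂² = 24210.34385
β₂ = m₄/m₂² = 91334.99395 / 24210.34385 ≈ 3.773

3.773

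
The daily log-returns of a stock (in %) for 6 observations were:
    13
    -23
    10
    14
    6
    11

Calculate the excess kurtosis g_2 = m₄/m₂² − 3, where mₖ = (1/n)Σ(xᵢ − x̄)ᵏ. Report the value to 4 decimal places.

0.9174

x̄ = 5.1667
Σ(xᵢ − x̄)² = 990.8333 ⇒ m₂ = 165.13889
Σ(xᵢ − x̄)⁴ = 640979.4861 ⇒ m₄ = 106829.91435
m₂² = 27270.85262
g_2 = m₄/m₂² − 3 = 3.91737 − 3 ≈ 0.9174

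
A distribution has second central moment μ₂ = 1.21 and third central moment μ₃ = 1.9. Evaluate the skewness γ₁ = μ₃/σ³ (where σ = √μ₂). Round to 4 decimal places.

σ = √μ₂ = √1.21 = 1.10000
σ³ = μ₂^(3/2) = 1.33100
γ₁ = μ₃/σ³ = 1.9 / 1.33100 ≈ 1.4275

1.4275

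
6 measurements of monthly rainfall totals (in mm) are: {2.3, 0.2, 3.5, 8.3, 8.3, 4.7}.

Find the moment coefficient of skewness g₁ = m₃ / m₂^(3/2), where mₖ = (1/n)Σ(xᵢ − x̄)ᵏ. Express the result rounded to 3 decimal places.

0.067

x̄ = (2.3 + 0.2 + 3.5 + 8.3 + 8.3 + 4.7) / 6 = 4.5500
deviations (xᵢ − x̄): -2.2500, -4.3500, -1.0500, 3.7500, 3.7500, 0.1500
Σ(xᵢ − x̄)² = 53.2350 ⇒ m₂ = 53.2350/6 = 8.87250
Σ(xᵢ − x̄)³ = 10.6110 ⇒ m₃ = 10.6110/6 = 1.76850
m₂^(3/2) = 8.87250^(1.5) = 26.42829
g₁ = m₃ / m₂^(3/2) = 1.76850 / 26.42829 ≈ 0.067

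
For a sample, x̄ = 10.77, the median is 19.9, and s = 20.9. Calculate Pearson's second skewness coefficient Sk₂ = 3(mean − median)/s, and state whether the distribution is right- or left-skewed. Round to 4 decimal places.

Sk₂ = 3(10.77 − 19.9) / 20.9 = 3 × -9.1300 / 20.9
    = -27.3900 / 20.9 ≈ -1.3105
Sk₂ < 0 ⇒ mean < median ⇒ left-skewed (negative skew).

-1.3105, left-skewed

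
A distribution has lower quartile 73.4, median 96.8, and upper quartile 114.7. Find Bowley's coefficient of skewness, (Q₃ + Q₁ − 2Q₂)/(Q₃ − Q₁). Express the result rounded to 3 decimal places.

-0.133

numerator: Q₃ + Q₁ − 2Q₂ = 114.7 + 73.4 − 2×96.8 = -5.5000
denominator: Q₃ − Q₁ = 114.7 − 73.4 = 41.3000
Bowley skewness = -5.5000 / 41.3000 ≈ -0.133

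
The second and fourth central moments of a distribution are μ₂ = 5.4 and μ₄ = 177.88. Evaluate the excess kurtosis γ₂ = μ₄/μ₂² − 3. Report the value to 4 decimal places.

3.1001

μ₂² = 5.4² = 29.16000
μ₄/μ₂² = 177.88 / 29.16000 = 6.10014
γ₂ = 6.10014 − 3 ≈ 3.1001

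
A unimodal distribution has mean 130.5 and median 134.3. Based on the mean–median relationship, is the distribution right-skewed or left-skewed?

mean − median = 130.5 − 134.3 = -3.8
mean < median ⇒ the longer tail is on the left ⇒ left-skewed (negatively skewed).

left-skewed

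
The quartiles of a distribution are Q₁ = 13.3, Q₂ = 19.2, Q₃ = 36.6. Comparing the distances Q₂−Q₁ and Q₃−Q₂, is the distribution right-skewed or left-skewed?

right-skewed

Q₂ − Q₁ = 5.9;  Q₃ − Q₂ = 17.4
Q₃ − Q₂ > Q₂ − Q₁ ⇒ the upper half is more spread out ⇒ right-skewed.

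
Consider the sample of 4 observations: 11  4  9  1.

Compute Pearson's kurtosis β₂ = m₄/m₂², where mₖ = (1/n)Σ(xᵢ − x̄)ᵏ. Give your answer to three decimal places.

x̄ = 6.2500
Σ(xᵢ − x̄)² = 62.7500 ⇒ m₂ = 15.68750
Σ(xᵢ − x̄)⁴ = 1351.5781 ⇒ m₄ = 337.89453
m₂² = 246.09766
β₂ = m₄/m₂² = 337.89453 / 246.09766 ≈ 1.373

1.373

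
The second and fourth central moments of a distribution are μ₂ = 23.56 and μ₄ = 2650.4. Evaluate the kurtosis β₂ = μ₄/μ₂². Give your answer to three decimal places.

4.775

μ₂² = 23.56² = 555.07360
μ₄/μ₂² = 2650.4 / 555.07360 = 4.77486
β₂ ≈ 4.775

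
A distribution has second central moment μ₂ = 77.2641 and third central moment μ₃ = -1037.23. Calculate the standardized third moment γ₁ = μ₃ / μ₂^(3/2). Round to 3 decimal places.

-1.527

σ = √μ₂ = √77.2641 = 8.79000
σ³ = μ₂^(3/2) = 679.15144
γ₁ = μ₃/σ³ = -1037.23 / 679.15144 ≈ -1.527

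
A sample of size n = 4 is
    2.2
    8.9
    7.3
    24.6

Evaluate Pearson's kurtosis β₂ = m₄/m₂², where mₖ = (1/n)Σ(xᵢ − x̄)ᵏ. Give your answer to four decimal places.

x̄ = 10.7500
Σ(xᵢ − x̄)² = 280.2500 ⇒ m₂ = 70.06250
Σ(xᵢ − x̄)⁴ = 42293.2300 ⇒ m₄ = 10573.30751
m₂² = 4908.75391
β₂ = m₄/m₂² = 10573.30751 / 4908.75391 ≈ 2.1540

2.1540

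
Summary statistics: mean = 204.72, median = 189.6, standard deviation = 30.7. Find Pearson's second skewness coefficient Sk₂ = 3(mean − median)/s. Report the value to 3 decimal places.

Sk₂ = 3(204.72 − 189.6) / 30.7 = 3 × 15.1200 / 30.7
    = 45.3600 / 30.7 ≈ 1.478

1.478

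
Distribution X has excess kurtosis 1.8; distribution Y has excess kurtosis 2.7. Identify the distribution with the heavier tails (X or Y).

Y

Higher excess kurtosis ⇒ heavier tails relative to the normal distribution.
1.8 vs 2.7: the larger is 2.7, so Y has heavier tails.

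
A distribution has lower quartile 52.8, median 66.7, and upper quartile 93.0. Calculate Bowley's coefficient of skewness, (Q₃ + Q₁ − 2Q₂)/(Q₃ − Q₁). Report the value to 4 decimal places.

0.3085

numerator: Q₃ + Q₁ − 2Q₂ = 93.0 + 52.8 − 2×66.7 = 12.4000
denominator: Q₃ − Q₁ = 93.0 − 52.8 = 40.2000
Bowley skewness = 12.4000 / 40.2000 ≈ 0.3085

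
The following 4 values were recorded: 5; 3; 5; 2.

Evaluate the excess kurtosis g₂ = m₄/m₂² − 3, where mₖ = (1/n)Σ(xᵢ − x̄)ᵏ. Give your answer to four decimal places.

-1.7202

x̄ = 3.7500
Σ(xᵢ − x̄)² = 6.7500 ⇒ m₂ = 1.68750
Σ(xᵢ − x̄)⁴ = 14.5781 ⇒ m₄ = 3.64453
m₂² = 2.84766
g₂ = m₄/m₂² − 3 = 1.27984 − 3 ≈ -1.7202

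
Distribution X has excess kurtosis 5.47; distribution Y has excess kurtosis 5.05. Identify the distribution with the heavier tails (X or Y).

X

Higher excess kurtosis ⇒ heavier tails relative to the normal distribution.
5.47 vs 5.05: the larger is 5.47, so X has heavier tails.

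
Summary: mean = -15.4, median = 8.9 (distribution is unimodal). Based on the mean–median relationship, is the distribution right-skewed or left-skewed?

left-skewed

mean − median = -15.4 − 8.9 = -24.3
mean < median ⇒ the longer tail is on the left ⇒ left-skewed (negatively skewed).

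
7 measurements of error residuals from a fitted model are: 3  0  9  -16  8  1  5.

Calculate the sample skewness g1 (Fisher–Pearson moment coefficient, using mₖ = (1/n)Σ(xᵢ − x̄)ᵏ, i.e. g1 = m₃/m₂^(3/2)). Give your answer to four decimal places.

-1.3839

x̄ = (3 + 0 + 9 - 16 + 8 + 1 + 5) / 7 = 1.4286
deviations (xᵢ − x̄): 1.5714, -1.4286, 7.5714, -17.4286, 6.5714, -0.4286, 3.5714
Σ(xᵢ − x̄)² = 421.7143 ⇒ m₂ = 421.7143/7 = 60.24490
Σ(xᵢ − x̄)³ = -4529.7551 ⇒ m₃ = -4529.7551/7 = -647.10787
m₂^(3/2) = 60.24490^(1.5) = 467.60636
g1 = m₃ / m₂^(3/2) = -647.10787 / 467.60636 ≈ -1.3839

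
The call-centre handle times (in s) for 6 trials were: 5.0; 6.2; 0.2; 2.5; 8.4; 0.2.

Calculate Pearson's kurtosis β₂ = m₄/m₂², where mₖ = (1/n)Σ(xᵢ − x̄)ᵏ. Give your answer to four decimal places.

1.5831

x̄ = 3.7500
Σ(xᵢ − x̄)² = 55.9550 ⇒ m₂ = 9.32583
Σ(xᵢ − x̄)⁴ = 826.0913 ⇒ m₄ = 137.68189
m₂² = 86.97117
β₂ = m₄/m₂² = 137.68189 / 86.97117 ≈ 1.5831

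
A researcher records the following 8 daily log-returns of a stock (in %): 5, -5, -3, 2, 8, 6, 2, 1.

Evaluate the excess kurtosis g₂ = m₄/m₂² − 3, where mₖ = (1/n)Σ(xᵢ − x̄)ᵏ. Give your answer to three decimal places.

-0.984

x̄ = 2.0000
Σ(xᵢ − x̄)² = 136.0000 ⇒ m₂ = 17.00000
Σ(xᵢ − x̄)⁴ = 4660.0000 ⇒ m₄ = 582.50000
m₂² = 289.00000
g₂ = m₄/m₂² − 3 = 2.01557 − 3 ≈ -0.984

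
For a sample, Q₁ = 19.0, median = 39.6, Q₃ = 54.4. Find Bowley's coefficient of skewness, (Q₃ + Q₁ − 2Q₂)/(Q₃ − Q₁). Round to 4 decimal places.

numerator: Q₃ + Q₁ − 2Q₂ = 54.4 + 19.0 − 2×39.6 = -5.8000
denominator: Q₃ − Q₁ = 54.4 − 19.0 = 35.4000
Bowley skewness = -5.8000 / 35.4000 ≈ -0.1638

-0.1638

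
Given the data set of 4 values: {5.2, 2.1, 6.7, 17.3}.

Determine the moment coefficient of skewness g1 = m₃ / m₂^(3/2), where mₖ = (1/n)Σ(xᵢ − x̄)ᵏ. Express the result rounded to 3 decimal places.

0.861

x̄ = (5.2 + 2.1 + 6.7 + 17.3) / 4 = 7.8250
deviations (xᵢ − x̄): -2.6250, -5.7250, -1.1250, 9.4750
Σ(xᵢ − x̄)² = 130.7075 ⇒ m₂ = 130.7075/4 = 32.67688
Σ(xᵢ − x̄)³ = 643.4719 ⇒ m₃ = 643.4719/4 = 160.86797
m₂^(3/2) = 32.67688^(1.5) = 186.79308
g1 = m₃ / m₂^(3/2) = 160.86797 / 186.79308 ≈ 0.861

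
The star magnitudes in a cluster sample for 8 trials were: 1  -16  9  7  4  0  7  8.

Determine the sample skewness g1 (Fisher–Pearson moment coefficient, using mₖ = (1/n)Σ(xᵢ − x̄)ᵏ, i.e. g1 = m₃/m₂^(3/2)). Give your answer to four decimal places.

x̄ = (1 - 16 + 9 + 7 + 4 + 0 + 7 + 8) / 8 = 2.5000
deviations (xᵢ − x̄): -1.5000, -18.5000, 6.5000, 4.5000, 1.5000, -2.5000, 4.5000, 5.5000
Σ(xᵢ − x̄)² = 466.0000 ⇒ m₂ = 466.0000/8 = 58.25000
Σ(xᵢ − x̄)³ = -5724.0000 ⇒ m₃ = -5724.0000/8 = -715.50000
m₂^(3/2) = 58.25000^(1.5) = 444.57383
g1 = m₃ / m₂^(3/2) = -715.50000 / 444.57383 ≈ -1.6094

-1.6094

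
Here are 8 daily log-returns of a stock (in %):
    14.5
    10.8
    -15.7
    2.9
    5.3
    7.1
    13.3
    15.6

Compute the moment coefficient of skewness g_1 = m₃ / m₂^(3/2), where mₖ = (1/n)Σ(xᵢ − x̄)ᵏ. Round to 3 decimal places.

-1.441

x̄ = (14.5 + 10.8 - 15.7 + 2.9 + 5.3 + 7.1 + 13.3 + 15.6) / 8 = 6.7250
deviations (xᵢ − x̄): 7.7750, 4.0750, -22.4250, -3.8250, -1.4250, 0.3750, 6.5750, 8.8750
Σ(xᵢ − x̄)² = 718.7350 ⇒ m₂ = 718.7350/8 = 89.84188
Σ(xᵢ − x̄)³ = -9814.9433 ⇒ m₃ = -9814.9433/8 = -1226.86791
m₂^(3/2) = 89.84188^(1.5) = 851.56580
g_1 = m₃ / m₂^(3/2) = -1226.86791 / 851.56580 ≈ -1.441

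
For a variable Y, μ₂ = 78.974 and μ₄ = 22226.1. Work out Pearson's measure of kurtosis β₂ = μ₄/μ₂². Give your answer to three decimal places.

μ₂² = 78.974² = 6236.89268
μ₄/μ₂² = 22226.1 / 6236.89268 = 3.56365
β₂ ≈ 3.564

3.564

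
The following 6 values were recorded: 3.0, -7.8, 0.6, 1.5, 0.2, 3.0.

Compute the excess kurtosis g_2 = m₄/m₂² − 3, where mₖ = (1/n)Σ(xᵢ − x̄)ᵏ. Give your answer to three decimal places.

x̄ = 0.0833
Σ(xᵢ − x̄)² = 81.4483 ⇒ m₂ = 13.57472
Σ(xᵢ − x̄)⁴ = 4011.0782 ⇒ m₄ = 668.51303
m₂² = 184.27308
g_2 = m₄/m₂² − 3 = 3.62784 − 3 ≈ 0.628

0.628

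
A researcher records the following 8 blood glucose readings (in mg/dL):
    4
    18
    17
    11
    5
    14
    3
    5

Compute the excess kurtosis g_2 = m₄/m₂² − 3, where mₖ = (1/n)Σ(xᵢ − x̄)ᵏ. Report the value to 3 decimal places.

x̄ = 9.6250
Σ(xᵢ − x̄)² = 263.8750 ⇒ m₂ = 32.98438
Σ(xᵢ − x̄)⁴ = 12090.6191 ⇒ m₄ = 1511.32739
m₂² = 1087.96899
g_2 = m₄/m₂² − 3 = 1.38913 − 3 ≈ -1.611

-1.611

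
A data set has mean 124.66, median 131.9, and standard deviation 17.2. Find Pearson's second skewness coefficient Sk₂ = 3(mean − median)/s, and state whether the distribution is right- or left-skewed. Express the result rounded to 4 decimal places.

-1.2628, left-skewed

Sk₂ = 3(124.66 − 131.9) / 17.2 = 3 × -7.2400 / 17.2
    = -21.7200 / 17.2 ≈ -1.2628
Sk₂ < 0 ⇒ mean < median ⇒ left-skewed (negative skew).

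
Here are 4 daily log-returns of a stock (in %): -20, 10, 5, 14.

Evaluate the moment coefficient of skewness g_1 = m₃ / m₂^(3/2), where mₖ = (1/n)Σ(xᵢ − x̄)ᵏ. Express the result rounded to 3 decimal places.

x̄ = (-20 + 10 + 5 + 14) / 4 = 2.2500
deviations (xᵢ − x̄): -22.2500, 7.7500, 2.7500, 11.7500
Σ(xᵢ − x̄)² = 700.7500 ⇒ m₂ = 700.7500/4 = 175.18750
Σ(xᵢ − x̄)³ = -8906.6250 ⇒ m₃ = -8906.6250/4 = -2226.65625
m₂^(3/2) = 175.18750^(1.5) = 2318.75398
g_1 = m₃ / m₂^(3/2) = -2226.65625 / 2318.75398 ≈ -0.960

-0.960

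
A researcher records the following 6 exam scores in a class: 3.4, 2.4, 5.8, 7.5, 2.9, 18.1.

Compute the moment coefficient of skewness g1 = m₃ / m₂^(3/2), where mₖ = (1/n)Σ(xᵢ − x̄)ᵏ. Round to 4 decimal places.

x̄ = (3.4 + 2.4 + 5.8 + 7.5 + 2.9 + 18.1) / 6 = 6.6833
deviations (xᵢ − x̄): -3.2833, -4.2833, -0.8833, 0.8167, -3.7833, 11.4167
Σ(xᵢ − x̄)² = 175.2283 ⇒ m₂ = 175.2283/6 = 29.20472
Σ(xᵢ − x̄)³ = 1319.7724 ⇒ m₃ = 1319.7724/6 = 219.96207
m₂^(3/2) = 29.20472^(1.5) = 157.82639
g1 = m₃ / m₂^(3/2) = 219.96207 / 157.82639 ≈ 1.3937

1.3937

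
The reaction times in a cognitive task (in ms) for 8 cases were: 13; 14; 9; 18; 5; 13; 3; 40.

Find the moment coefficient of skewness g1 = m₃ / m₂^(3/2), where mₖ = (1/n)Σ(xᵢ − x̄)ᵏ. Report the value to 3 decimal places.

1.462

x̄ = (13 + 14 + 9 + 18 + 5 + 13 + 3 + 40) / 8 = 14.3750
deviations (xᵢ − x̄): -1.3750, -0.3750, -5.3750, 3.6250, -9.3750, -1.3750, -11.3750, 25.6250
Σ(xᵢ − x̄)² = 919.8750 ⇒ m₂ = 919.8750/8 = 114.98438
Σ(xᵢ − x̄)³ = 14417.7188 ⇒ m₃ = 14417.7188/8 = 1802.21484
m₂^(3/2) = 114.98438^(1.5) = 1232.98628
g1 = m₃ / m₂^(3/2) = 1802.21484 / 1232.98628 ≈ 1.462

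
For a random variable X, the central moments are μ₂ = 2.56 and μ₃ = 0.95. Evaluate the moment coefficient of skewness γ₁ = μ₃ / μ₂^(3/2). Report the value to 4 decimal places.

σ = √μ₂ = √2.56 = 1.60000
σ³ = μ₂^(3/2) = 4.09600
γ₁ = μ₃/σ³ = 0.95 / 4.09600 ≈ 0.2319

0.2319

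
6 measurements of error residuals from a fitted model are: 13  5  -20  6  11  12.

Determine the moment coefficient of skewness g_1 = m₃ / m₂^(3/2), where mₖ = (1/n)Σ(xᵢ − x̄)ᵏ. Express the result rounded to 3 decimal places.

x̄ = (13 + 5 - 20 + 6 + 11 + 12) / 6 = 4.5000
deviations (xᵢ − x̄): 8.5000, 0.5000, -24.5000, 1.5000, 6.5000, 7.5000
Σ(xᵢ − x̄)² = 773.5000 ⇒ m₂ = 773.5000/6 = 128.91667
Σ(xᵢ − x̄)³ = -13392.0000 ⇒ m₃ = -13392.0000/6 = -2232.00000
m₂^(3/2) = 128.91667^(1.5) = 1463.73886
g_1 = m₃ / m₂^(3/2) = -2232.00000 / 1463.73886 ≈ -1.525

-1.525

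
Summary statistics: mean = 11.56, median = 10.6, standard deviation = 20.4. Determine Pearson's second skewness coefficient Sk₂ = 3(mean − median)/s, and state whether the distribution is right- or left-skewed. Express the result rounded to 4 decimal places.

0.1412, right-skewed

Sk₂ = 3(11.56 − 10.6) / 20.4 = 3 × 0.9600 / 20.4
    = 2.8800 / 20.4 ≈ 0.1412
Sk₂ > 0 ⇒ mean > median ⇒ right-skewed (positive skew).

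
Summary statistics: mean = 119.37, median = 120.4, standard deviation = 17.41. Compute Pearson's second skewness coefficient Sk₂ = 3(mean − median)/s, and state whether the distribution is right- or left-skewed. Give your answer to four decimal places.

Sk₂ = 3(119.37 − 120.4) / 17.41 = 3 × -1.0300 / 17.41
    = -3.0900 / 17.41 ≈ -0.1775
Sk₂ < 0 ⇒ mean < median ⇒ left-skewed (negative skew).

-0.1775, left-skewed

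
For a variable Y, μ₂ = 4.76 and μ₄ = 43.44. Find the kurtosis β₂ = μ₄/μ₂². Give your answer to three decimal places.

μ₂² = 4.76² = 22.65760
μ₄/μ₂² = 43.44 / 22.65760 = 1.91724
β₂ ≈ 1.917

1.917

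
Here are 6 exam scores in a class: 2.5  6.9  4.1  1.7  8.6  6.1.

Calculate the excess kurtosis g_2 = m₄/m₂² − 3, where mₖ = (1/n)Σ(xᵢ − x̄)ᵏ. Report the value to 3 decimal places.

x̄ = 4.9833
Σ(xᵢ − x̄)² = 35.7283 ⇒ m₂ = 5.95472
Σ(xᵢ − x̄)⁴ = 340.9984 ⇒ m₄ = 56.83306
m₂² = 35.45872
g_2 = m₄/m₂² − 3 = 1.60280 − 3 ≈ -1.397

-1.397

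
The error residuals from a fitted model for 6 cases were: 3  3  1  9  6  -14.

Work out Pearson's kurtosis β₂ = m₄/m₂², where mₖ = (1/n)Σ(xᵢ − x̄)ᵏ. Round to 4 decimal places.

x̄ = 1.3333
Σ(xᵢ − x̄)² = 321.3333 ⇒ m₂ = 53.55556
Σ(xᵢ − x̄)⁴ = 59221.7778 ⇒ m₄ = 9870.29630
m₂² = 2868.19753
β₂ = m₄/m₂² = 9870.29630 / 2868.19753 ≈ 3.4413

3.4413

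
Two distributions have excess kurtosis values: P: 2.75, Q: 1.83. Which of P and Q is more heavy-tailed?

P

Higher excess kurtosis ⇒ heavier tails relative to the normal distribution.
2.75 vs 1.83: the larger is 2.75, so P has heavier tails.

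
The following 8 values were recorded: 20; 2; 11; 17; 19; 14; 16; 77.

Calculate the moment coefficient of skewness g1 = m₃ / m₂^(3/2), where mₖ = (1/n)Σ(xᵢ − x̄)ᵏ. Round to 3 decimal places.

x̄ = (20 + 2 + 11 + 17 + 19 + 14 + 16 + 77) / 8 = 22.0000
deviations (xᵢ − x̄): -2.0000, -20.0000, -11.0000, -5.0000, -3.0000, -8.0000, -6.0000, 55.0000
Σ(xᵢ − x̄)² = 3684.0000 ⇒ m₂ = 3684.0000/8 = 460.50000
Σ(xᵢ − x̄)³ = 156156.0000 ⇒ m₃ = 156156.0000/8 = 19519.50000
m₂^(3/2) = 460.50000^(1.5) = 9881.99095
g1 = m₃ / m₂^(3/2) = 19519.50000 / 9881.99095 ≈ 1.975

1.975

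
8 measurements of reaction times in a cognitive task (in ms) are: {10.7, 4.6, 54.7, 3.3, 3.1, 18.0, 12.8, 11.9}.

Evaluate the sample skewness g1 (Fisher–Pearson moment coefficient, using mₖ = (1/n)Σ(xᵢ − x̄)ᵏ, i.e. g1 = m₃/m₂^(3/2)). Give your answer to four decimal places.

x̄ = (10.7 + 4.6 + 54.7 + 3.3 + 3.1 + 18.0 + 12.8 + 11.9) / 8 = 14.8875
deviations (xᵢ − x̄): -4.1875, -10.2875, 39.8125, -11.5875, -11.7875, 3.1125, -2.0875, -2.9875
Σ(xᵢ − x̄)² = 2004.5888 ⇒ m₂ = 2004.5888/8 = 250.57359
Σ(xᵢ − x̄)³ = 58742.7511 ⇒ m₃ = 58742.7511/8 = 7342.84389
m₂^(3/2) = 250.57359^(1.5) = 3966.45885
g1 = m₃ / m₂^(3/2) = 7342.84389 / 3966.45885 ≈ 1.8512

1.8512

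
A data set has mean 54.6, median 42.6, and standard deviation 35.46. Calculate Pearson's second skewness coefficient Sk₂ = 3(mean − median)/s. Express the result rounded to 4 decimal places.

Sk₂ = 3(54.6 − 42.6) / 35.46 = 3 × 12.0000 / 35.46
    = 36.0000 / 35.46 ≈ 1.0152

1.0152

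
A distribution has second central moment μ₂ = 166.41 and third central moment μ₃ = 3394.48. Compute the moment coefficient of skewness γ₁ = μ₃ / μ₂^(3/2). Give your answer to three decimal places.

σ = √μ₂ = √166.41 = 12.90000
σ³ = μ₂^(3/2) = 2146.68900
γ₁ = μ₃/σ³ = 3394.48 / 2146.68900 ≈ 1.581

1.581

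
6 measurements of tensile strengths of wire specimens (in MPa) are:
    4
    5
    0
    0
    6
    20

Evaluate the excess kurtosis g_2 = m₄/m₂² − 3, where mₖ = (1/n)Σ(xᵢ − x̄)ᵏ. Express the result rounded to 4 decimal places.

x̄ = 5.8333
Σ(xᵢ − x̄)² = 272.8333 ⇒ m₂ = 45.47222
Σ(xᵢ − x̄)⁴ = 42605.8194 ⇒ m₄ = 7100.96991
m₂² = 2067.72299
g_2 = m₄/m₂² − 3 = 3.43420 − 3 ≈ 0.4342

0.4342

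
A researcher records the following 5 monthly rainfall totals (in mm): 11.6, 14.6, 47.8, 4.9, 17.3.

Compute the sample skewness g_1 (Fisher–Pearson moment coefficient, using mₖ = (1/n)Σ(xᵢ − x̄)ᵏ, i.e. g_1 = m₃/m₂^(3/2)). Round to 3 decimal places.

x̄ = (11.6 + 14.6 + 47.8 + 4.9 + 17.3) / 5 = 19.2400
deviations (xᵢ − x̄): -7.6400, -4.6400, 28.5600, -14.3400, -1.9400
Σ(xᵢ − x̄)² = 1104.9720 ⇒ m₂ = 1104.9720/5 = 220.99440
Σ(xᵢ − x̄)³ = 19793.6810 ⇒ m₃ = 19793.6810/5 = 3958.73621
m₂^(3/2) = 220.99440^(1.5) = 3285.27632
g_1 = m₃ / m₂^(3/2) = 3958.73621 / 3285.27632 ≈ 1.205

1.205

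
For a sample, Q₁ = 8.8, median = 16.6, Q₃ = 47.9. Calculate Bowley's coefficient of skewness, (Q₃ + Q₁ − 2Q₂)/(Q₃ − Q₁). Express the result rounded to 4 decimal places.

0.6010

numerator: Q₃ + Q₁ − 2Q₂ = 47.9 + 8.8 − 2×16.6 = 23.5000
denominator: Q₃ − Q₁ = 47.9 − 8.8 = 39.1000
Bowley skewness = 23.5000 / 39.1000 ≈ 0.6010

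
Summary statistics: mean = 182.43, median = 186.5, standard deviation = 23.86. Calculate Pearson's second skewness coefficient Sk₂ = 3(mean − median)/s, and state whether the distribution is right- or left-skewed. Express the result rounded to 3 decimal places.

-0.512, left-skewed

Sk₂ = 3(182.43 − 186.5) / 23.86 = 3 × -4.0700 / 23.86
    = -12.2100 / 23.86 ≈ -0.512
Sk₂ < 0 ⇒ mean < median ⇒ left-skewed (negative skew).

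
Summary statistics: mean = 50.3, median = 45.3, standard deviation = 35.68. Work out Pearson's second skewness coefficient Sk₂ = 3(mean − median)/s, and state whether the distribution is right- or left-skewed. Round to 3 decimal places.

0.420, right-skewed

Sk₂ = 3(50.3 − 45.3) / 35.68 = 3 × 5.0000 / 35.68
    = 15.0000 / 35.68 ≈ 0.420
Sk₂ > 0 ⇒ mean > median ⇒ right-skewed (positive skew).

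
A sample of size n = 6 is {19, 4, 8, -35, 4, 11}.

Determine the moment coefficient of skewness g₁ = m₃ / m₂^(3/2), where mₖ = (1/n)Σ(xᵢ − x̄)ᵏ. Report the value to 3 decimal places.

x̄ = (19 + 4 + 8 - 35 + 4 + 11) / 6 = 1.8333
deviations (xᵢ − x̄): 17.1667, 2.1667, 6.1667, -36.8333, 2.1667, 9.1667
Σ(xᵢ − x̄)² = 1782.8333 ⇒ m₂ = 1782.8333/6 = 297.13889
Σ(xᵢ − x̄)³ = -43887.5556 ⇒ m₃ = -43887.5556/6 = -7314.59259
m₂^(3/2) = 297.13889^(1.5) = 5121.99609
g₁ = m₃ / m₂^(3/2) = -7314.59259 / 5121.99609 ≈ -1.428

-1.428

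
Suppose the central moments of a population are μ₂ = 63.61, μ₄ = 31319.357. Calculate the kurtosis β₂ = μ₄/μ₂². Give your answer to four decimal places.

7.7404

μ₂² = 63.61² = 4046.23210
μ₄/μ₂² = 31319.357 / 4046.23210 = 7.74038
β₂ ≈ 7.7404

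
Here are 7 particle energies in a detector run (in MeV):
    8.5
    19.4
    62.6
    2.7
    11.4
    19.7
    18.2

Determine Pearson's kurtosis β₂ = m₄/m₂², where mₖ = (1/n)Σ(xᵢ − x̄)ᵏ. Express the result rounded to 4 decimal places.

4.2905

x̄ = 20.3571
Σ(xᵢ − x̄)² = 2323.0571 ⇒ m₂ = 331.86531
Σ(xᵢ − x̄)⁴ = 3307722.9712 ⇒ m₄ = 472531.85303
m₂² = 110134.58141
β₂ = m₄/m₂² = 472531.85303 / 110134.58141 ≈ 4.2905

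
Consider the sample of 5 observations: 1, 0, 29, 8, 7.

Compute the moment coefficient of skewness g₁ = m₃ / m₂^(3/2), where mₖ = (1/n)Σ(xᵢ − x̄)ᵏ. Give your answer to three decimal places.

1.170

x̄ = (1 + 0 + 29 + 8 + 7) / 5 = 9.0000
deviations (xᵢ − x̄): -8.0000, -9.0000, 20.0000, -1.0000, -2.0000
Σ(xᵢ − x̄)² = 550.0000 ⇒ m₂ = 550.0000/5 = 110.00000
Σ(xᵢ − x̄)³ = 6750.0000 ⇒ m₃ = 6750.0000/5 = 1350.00000
m₂^(3/2) = 110.00000^(1.5) = 1153.68973
g₁ = m₃ / m₂^(3/2) = 1350.00000 / 1153.68973 ≈ 1.170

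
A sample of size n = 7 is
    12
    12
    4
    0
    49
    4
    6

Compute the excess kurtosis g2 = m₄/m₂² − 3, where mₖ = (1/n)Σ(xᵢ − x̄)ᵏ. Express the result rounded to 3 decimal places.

1.548

x̄ = 12.4286
Σ(xᵢ − x̄)² = 1675.7143 ⇒ m₂ = 239.38776
Σ(xᵢ − x̄)⁴ = 1824486.6997 ⇒ m₄ = 260640.95710
m₂² = 57306.49729
g2 = m₄/m₂² − 3 = 4.54819 − 3 ≈ 1.548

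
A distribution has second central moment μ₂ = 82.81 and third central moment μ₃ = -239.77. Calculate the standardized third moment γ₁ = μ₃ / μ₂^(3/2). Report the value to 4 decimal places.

σ = √μ₂ = √82.81 = 9.10000
σ³ = μ₂^(3/2) = 753.57100
γ₁ = μ₃/σ³ = -239.77 / 753.57100 ≈ -0.3182

-0.3182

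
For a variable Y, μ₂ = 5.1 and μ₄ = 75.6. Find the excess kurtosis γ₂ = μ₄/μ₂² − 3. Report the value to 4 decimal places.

-0.0934

μ₂² = 5.1² = 26.01000
μ₄/μ₂² = 75.6 / 26.01000 = 2.90657
γ₂ = 2.90657 − 3 ≈ -0.0934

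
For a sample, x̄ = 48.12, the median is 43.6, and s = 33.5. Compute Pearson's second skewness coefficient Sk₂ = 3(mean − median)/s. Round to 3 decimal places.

Sk₂ = 3(48.12 − 43.6) / 33.5 = 3 × 4.5200 / 33.5
    = 13.5600 / 33.5 ≈ 0.405

0.405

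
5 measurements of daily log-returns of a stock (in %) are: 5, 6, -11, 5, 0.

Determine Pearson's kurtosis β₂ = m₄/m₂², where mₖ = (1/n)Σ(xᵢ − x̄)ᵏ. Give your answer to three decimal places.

2.680

x̄ = 1.0000
Σ(xᵢ − x̄)² = 202.0000 ⇒ m₂ = 40.40000
Σ(xᵢ − x̄)⁴ = 21874.0000 ⇒ m₄ = 4374.80000
m₂² = 1632.16000
β₂ = m₄/m₂² = 4374.80000 / 1632.16000 ≈ 2.680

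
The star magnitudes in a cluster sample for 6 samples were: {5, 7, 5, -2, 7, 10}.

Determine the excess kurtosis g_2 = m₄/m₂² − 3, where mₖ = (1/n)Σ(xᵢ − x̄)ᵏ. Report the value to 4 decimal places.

0.0673

x̄ = 5.3333
Σ(xᵢ − x̄)² = 81.3333 ⇒ m₂ = 13.55556
Σ(xᵢ − x̄)⁴ = 3381.7778 ⇒ m₄ = 563.62963
m₂² = 183.75309
g_2 = m₄/m₂² − 3 = 3.06732 − 3 ≈ 0.0673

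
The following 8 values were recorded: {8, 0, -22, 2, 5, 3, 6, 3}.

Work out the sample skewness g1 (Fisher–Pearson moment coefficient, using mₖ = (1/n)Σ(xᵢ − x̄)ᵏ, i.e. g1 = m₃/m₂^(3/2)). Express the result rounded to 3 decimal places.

-1.962

x̄ = (8 + 0 - 22 + 2 + 5 + 3 + 6 + 3) / 8 = 0.6250
deviations (xᵢ − x̄): 7.3750, -0.6250, -22.6250, 1.3750, 4.3750, 2.3750, 5.3750, 2.3750
Σ(xᵢ − x̄)² = 627.8750 ⇒ m₂ = 627.8750/8 = 78.48438
Σ(xᵢ − x̄)³ = -10912.2188 ⇒ m₃ = -10912.2188/8 = -1364.02734
m₂^(3/2) = 78.48438^(1.5) = 695.30413
g1 = m₃ / m₂^(3/2) = -1364.02734 / 695.30413 ≈ -1.962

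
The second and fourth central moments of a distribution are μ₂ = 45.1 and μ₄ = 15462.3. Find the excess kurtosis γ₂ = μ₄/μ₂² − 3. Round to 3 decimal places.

μ₂² = 45.1² = 2034.01000
μ₄/μ₂² = 15462.3 / 2034.01000 = 7.60188
γ₂ = 7.60188 − 3 ≈ 4.602

4.602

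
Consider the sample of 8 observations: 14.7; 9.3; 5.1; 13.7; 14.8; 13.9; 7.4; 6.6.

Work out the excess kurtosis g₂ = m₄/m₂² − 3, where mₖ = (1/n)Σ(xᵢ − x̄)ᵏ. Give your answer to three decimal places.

x̄ = 10.6875
Σ(xᵢ − x̄)² = 113.0688 ⇒ m₂ = 14.13359
Σ(xᵢ − x̄)⁴ = 2108.4727 ⇒ m₄ = 263.55908
m₂² = 199.75847
g₂ = m₄/m₂² − 3 = 1.31939 − 3 ≈ -1.681

-1.681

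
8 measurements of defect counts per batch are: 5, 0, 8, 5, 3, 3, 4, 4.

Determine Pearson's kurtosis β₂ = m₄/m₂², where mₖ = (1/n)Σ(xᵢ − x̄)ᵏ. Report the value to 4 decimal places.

3.1852

x̄ = 4.0000
Σ(xᵢ − x̄)² = 36.0000 ⇒ m₂ = 4.50000
Σ(xᵢ − x̄)⁴ = 516.0000 ⇒ m₄ = 64.50000
m₂² = 20.25000
β₂ = m₄/m₂² = 64.50000 / 20.25000 ≈ 3.1852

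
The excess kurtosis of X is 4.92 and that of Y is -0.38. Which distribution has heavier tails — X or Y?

X

Higher excess kurtosis ⇒ heavier tails relative to the normal distribution.
4.92 vs -0.38: the larger is 4.92, so X has heavier tails. (X is leptokurtic — heavier-than-normal tails; the other is platykurtic.)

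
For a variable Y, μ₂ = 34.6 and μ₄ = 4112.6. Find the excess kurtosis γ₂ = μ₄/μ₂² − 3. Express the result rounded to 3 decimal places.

μ₂² = 34.6² = 1197.16000
μ₄/μ₂² = 4112.6 / 1197.16000 = 3.43530
γ₂ = 3.43530 − 3 ≈ 0.435

0.435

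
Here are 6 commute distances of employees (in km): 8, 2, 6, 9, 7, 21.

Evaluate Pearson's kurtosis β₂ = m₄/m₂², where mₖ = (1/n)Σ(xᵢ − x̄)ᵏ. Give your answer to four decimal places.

3.3897

x̄ = 8.8333
Σ(xᵢ − x̄)² = 206.8333 ⇒ m₂ = 34.47222
Σ(xᵢ − x̄)⁴ = 24168.8194 ⇒ m₄ = 4028.13657
m₂² = 1188.33410
β₂ = m₄/m₂² = 4028.13657 / 1188.33410 ≈ 3.3897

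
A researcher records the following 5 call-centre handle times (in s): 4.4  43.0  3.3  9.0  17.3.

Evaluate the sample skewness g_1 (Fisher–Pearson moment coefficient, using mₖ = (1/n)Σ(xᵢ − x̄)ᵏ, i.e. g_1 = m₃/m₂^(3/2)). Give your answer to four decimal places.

1.1228

x̄ = (4.4 + 43.0 + 3.3 + 9.0 + 17.3) / 5 = 15.4000
deviations (xᵢ − x̄): -11.0000, 27.6000, -12.1000, -6.4000, 1.9000
Σ(xᵢ − x̄)² = 1073.7400 ⇒ m₂ = 1073.7400/5 = 214.74800
Σ(xᵢ − x̄)³ = 17666.7300 ⇒ m₃ = 17666.7300/5 = 3533.34600
m₂^(3/2) = 214.74800^(1.5) = 3146.97789
g_1 = m₃ / m₂^(3/2) = 3533.34600 / 3146.97789 ≈ 1.1228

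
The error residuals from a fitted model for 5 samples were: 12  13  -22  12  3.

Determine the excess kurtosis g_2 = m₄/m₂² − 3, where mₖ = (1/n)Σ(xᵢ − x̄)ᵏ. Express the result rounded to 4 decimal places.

x̄ = 3.6000
Σ(xᵢ − x̄)² = 885.2000 ⇒ m₂ = 177.04000
Σ(xᵢ − x̄)⁴ = 447261.7760 ⇒ m₄ = 89452.35520
m₂² = 31343.16160
g_2 = m₄/m₂² − 3 = 2.85397 − 3 ≈ -0.1460

-0.1460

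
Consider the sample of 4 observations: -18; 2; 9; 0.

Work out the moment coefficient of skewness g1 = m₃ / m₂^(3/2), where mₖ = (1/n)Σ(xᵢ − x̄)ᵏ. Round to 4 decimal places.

-0.7569

x̄ = (-18 + 2 + 9 + 0) / 4 = -1.7500
deviations (xᵢ − x̄): -16.2500, 3.7500, 10.7500, 1.7500
Σ(xᵢ − x̄)² = 396.7500 ⇒ m₂ = 396.7500/4 = 99.18750
Σ(xᵢ − x̄)³ = -2990.6250 ⇒ m₃ = -2990.6250/4 = -747.65625
m₂^(3/2) = 99.18750^(1.5) = 987.83729
g1 = m₃ / m₂^(3/2) = -747.65625 / 987.83729 ≈ -0.7569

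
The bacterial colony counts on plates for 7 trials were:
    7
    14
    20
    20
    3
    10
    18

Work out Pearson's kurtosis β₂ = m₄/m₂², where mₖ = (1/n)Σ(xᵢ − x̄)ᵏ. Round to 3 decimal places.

x̄ = 13.1429
Σ(xᵢ − x̄)² = 268.8571 ⇒ m₂ = 38.40816
Σ(xᵢ − x̄)⁴ = 17084.2157 ⇒ m₄ = 2440.60225
m₂² = 1475.18701
β₂ = m₄/m₂² = 2440.60225 / 1475.18701 ≈ 1.654

1.654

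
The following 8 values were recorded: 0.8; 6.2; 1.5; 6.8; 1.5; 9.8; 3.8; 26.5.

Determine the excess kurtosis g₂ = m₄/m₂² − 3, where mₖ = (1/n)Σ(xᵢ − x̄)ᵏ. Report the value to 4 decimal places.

1.6811

x̄ = 7.1125
Σ(xᵢ − x̄)² = 497.8488 ⇒ m₂ = 62.23109
Σ(xᵢ − x̄)⁴ = 145027.7573 ⇒ m₄ = 18128.46966
m₂² = 3872.70903
g₂ = m₄/m₂² − 3 = 4.68108 − 3 ≈ 1.6811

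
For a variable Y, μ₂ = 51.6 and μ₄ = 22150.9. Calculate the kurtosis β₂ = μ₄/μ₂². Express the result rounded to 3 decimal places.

8.319

μ₂² = 51.6² = 2662.56000
μ₄/μ₂² = 22150.9 / 2662.56000 = 8.31940
β₂ ≈ 8.319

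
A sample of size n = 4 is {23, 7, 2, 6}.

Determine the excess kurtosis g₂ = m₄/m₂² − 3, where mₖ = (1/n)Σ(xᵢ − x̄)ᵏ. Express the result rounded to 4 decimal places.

x̄ = 9.5000
Σ(xᵢ − x̄)² = 257.0000 ⇒ m₂ = 64.25000
Σ(xᵢ − x̄)⁴ = 36568.2500 ⇒ m₄ = 9142.06250
m₂² = 4128.06250
g₂ = m₄/m₂² − 3 = 2.21461 − 3 ≈ -0.7854

-0.7854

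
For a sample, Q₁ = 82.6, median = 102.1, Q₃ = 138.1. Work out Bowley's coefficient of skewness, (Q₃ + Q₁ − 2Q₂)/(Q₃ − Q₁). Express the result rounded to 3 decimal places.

0.297

numerator: Q₃ + Q₁ − 2Q₂ = 138.1 + 82.6 − 2×102.1 = 16.5000
denominator: Q₃ − Q₁ = 138.1 − 82.6 = 55.5000
Bowley skewness = 16.5000 / 55.5000 ≈ 0.297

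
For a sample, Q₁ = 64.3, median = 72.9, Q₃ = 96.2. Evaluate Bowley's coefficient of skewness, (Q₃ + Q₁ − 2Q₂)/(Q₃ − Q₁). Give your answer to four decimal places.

numerator: Q₃ + Q₁ − 2Q₂ = 96.2 + 64.3 − 2×72.9 = 14.7000
denominator: Q₃ − Q₁ = 96.2 − 64.3 = 31.9000
Bowley skewness = 14.7000 / 31.9000 ≈ 0.4608

0.4608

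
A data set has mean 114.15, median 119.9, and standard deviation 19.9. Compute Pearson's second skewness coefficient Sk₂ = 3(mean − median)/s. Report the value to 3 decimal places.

-0.867

Sk₂ = 3(114.15 − 119.9) / 19.9 = 3 × -5.7500 / 19.9
    = -17.2500 / 19.9 ≈ -0.867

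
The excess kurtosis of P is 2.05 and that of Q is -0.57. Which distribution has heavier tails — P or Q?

P

Higher excess kurtosis ⇒ heavier tails relative to the normal distribution.
2.05 vs -0.57: the larger is 2.05, so P has heavier tails. (P is leptokurtic — heavier-than-normal tails; the other is platykurtic.)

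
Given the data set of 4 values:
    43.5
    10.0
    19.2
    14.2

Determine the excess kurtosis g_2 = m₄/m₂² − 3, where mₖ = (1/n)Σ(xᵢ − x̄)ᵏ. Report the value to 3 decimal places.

-0.829

x̄ = 21.7250
Σ(xᵢ − x̄)² = 674.6275 ⇒ m₂ = 168.65688
Σ(xᵢ − x̄)⁴ = 246965.4727 ⇒ m₄ = 61741.36816
m₂² = 28445.14148
g_2 = m₄/m₂² − 3 = 2.17054 − 3 ≈ -0.829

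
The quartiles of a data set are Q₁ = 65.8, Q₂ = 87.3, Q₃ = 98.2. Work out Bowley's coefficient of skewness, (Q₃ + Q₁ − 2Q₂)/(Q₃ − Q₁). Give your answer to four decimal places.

-0.3272

numerator: Q₃ + Q₁ − 2Q₂ = 98.2 + 65.8 − 2×87.3 = -10.6000
denominator: Q₃ − Q₁ = 98.2 − 65.8 = 32.4000
Bowley skewness = -10.6000 / 32.4000 ≈ -0.3272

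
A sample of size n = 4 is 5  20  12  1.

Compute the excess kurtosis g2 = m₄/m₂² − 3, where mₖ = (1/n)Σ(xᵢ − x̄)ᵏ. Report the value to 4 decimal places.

-1.3678

x̄ = 9.5000
Σ(xᵢ − x̄)² = 209.0000 ⇒ m₂ = 52.25000
Σ(xᵢ − x̄)⁴ = 17824.2500 ⇒ m₄ = 4456.06250
m₂² = 2730.06250
g2 = m₄/m₂² − 3 = 1.63222 − 3 ≈ -1.3678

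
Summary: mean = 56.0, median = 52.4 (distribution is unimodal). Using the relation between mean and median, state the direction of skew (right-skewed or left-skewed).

right-skewed

mean − median = 56.0 − 52.4 = 3.6
mean > median ⇒ the longer tail is on the right ⇒ right-skewed (positively skewed).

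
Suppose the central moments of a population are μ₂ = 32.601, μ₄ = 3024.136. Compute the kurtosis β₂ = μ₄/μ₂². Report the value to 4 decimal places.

μ₂² = 32.601² = 1062.82520
μ₄/μ₂² = 3024.136 / 1062.82520 = 2.84537
β₂ ≈ 2.8454

2.8454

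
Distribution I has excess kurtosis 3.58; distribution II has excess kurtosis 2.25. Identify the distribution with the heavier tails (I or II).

Higher excess kurtosis ⇒ heavier tails relative to the normal distribution.
3.58 vs 2.25: the larger is 3.58, so I has heavier tails.

I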